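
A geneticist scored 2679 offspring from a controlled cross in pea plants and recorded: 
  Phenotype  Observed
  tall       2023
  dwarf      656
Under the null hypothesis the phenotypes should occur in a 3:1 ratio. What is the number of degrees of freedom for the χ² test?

1

A goodness-of-fit test with 2 phenotype classes has df = 2 − 1 = 1.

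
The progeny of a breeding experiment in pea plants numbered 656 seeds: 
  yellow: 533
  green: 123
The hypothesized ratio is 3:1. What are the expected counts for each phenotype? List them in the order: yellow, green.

Total ratio parts = 4. Expected numbers out of 656:
  yellow: 656 × 3/4 = 492
  green: 656 × 1/4 = 164

492, 164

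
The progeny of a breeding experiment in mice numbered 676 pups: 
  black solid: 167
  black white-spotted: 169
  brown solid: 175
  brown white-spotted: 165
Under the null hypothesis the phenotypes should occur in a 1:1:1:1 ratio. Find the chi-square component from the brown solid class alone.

The 1:1:1:1 ratio has 4 parts, so with N = 676 the expected counts are:
  black solid: 676 × 1/4 = 169
  black white-spotted: 676 × 1/4 = 169
  brown solid: 676 × 1/4 = 169
  brown white-spotted: 676 × 1/4 = 169
Contribution of brown solid: (175 − 169)² / 169 = 0.2130

0.213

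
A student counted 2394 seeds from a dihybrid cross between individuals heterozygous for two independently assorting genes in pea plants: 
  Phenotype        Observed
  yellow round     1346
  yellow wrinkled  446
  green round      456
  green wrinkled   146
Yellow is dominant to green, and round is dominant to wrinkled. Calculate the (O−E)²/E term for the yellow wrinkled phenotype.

A dihybrid F₂ with independent assortment and complete dominance at both loci gives a 9:3:3:1 phenotypic ratio.
Total ratio parts = 16. Expected numbers out of 2394:
  yellow round: 2394 × 9/16 = 1346.625
  yellow wrinkled: 2394 × 3/16 = 448.875
  green round: 2394 × 3/16 = 448.875
  green wrinkled: 2394 × 1/16 = 149.625
Contribution of yellow wrinkled: (446 − 448.875)² / 448.875 = 0.0184

0.018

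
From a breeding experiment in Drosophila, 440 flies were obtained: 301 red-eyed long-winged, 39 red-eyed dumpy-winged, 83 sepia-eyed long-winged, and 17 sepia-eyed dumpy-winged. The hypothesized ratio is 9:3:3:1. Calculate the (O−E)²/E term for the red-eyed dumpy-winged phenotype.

Under the 9:3:3:1 hypothesis (Σ ratio = 16, N = 440):
  red-eyed long-winged: 440 × 9/16 = 247.5
  red-eyed dumpy-winged: 440 × 3/16 = 82.5
  sepia-eyed long-winged: 440 × 3/16 = 82.5
  sepia-eyed dumpy-winged: 440 × 1/16 = 27.5
Contribution of red-eyed dumpy-winged: (39 − 82.5)² / 82.5 = 22.9364

22.936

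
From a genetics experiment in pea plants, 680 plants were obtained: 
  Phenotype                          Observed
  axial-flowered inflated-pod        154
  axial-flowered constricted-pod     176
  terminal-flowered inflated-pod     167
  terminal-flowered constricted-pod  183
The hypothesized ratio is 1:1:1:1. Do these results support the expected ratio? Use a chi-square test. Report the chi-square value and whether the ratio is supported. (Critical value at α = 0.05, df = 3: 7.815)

Under the 1:1:1:1 hypothesis (Σ ratio = 4, N = 680):
  axial-flowered inflated-pod: 680 × 1/4 = 170
  axial-flowered constricted-pod: 680 × 1/4 = 170
  terminal-flowered inflated-pod: 680 × 1/4 = 170
  terminal-flowered constricted-pod: 680 × 1/4 = 170
χ² = Σ (O − E)² / E
  axial-flowered inflated-pod: (154 − 170)² / 170 = 1.5059
  axial-flowered constricted-pod: (176 − 170)² / 170 = 0.2118
  terminal-flowered inflated-pod: (167 − 170)² / 170 = 0.0529
  terminal-flowered constricted-pod: (183 − 170)² / 170 = 0.9941
χ² = 1.5059 + 0.2118 + 0.0529 + 0.9941 = 2.7647 ≈ 2.765
Degrees of freedom = 4 − 1 = 3; critical value at α = 0.05 is 7.815.
Since 2.765 < 7.815, we fail to reject the null hypothesis — the data are consistent with the 1:1:1:1 ratio.

2.765; consistent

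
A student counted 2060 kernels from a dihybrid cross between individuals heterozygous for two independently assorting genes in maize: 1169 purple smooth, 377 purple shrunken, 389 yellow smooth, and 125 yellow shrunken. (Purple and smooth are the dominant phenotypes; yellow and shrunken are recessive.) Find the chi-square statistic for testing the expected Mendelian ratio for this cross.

0.441

A dihybrid F₂ with independent assortment and complete dominance at both loci gives a 9:3:3:1 phenotypic ratio.
The 9:3:3:1 ratio has 16 parts, so with N = 2060 the expected counts are:
  purple smooth: 2060 × 9/16 = 1158.75
  purple shrunken: 2060 × 3/16 = 386.25
  yellow smooth: 2060 × 3/16 = 386.25
  yellow shrunken: 2060 × 1/16 = 128.75
χ² = Σ (O − E)² / E
  purple smooth: (1169 − 1158.75)² / 1158.75 = 0.0907
  purple shrunken: (377 − 386.25)² / 386.25 = 0.2215
  yellow smooth: (389 − 386.25)² / 386.25 = 0.0196
  yellow shrunken: (125 − 128.75)² / 128.75 = 0.1092
χ² = 0.0907 + 0.2215 + 0.0196 + 0.1092 = 0.441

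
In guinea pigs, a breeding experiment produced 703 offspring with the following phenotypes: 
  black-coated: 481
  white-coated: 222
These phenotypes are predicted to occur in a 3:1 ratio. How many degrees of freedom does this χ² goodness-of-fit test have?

A goodness-of-fit test with 2 phenotype classes has df = 2 − 1 = 1.

1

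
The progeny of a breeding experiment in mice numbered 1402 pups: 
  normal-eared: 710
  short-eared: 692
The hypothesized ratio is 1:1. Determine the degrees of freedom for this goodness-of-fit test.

1

A goodness-of-fit test with 2 phenotype classes has df = 2 − 1 = 1.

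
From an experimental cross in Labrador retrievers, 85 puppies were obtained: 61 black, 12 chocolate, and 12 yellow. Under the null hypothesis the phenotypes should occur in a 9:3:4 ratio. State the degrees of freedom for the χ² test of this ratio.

2

A goodness-of-fit test with 3 phenotype classes has df = 3 − 1 = 2.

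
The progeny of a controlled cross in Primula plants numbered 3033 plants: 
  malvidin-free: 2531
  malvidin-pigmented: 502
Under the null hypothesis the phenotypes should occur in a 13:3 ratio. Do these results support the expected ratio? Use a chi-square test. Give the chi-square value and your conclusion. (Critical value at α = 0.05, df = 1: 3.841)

Total ratio parts = 16. Expected numbers out of 3033:
  malvidin-free: 3033 × 13/16 = 2464.3125
  malvidin-pigmented: 3033 × 3/16 = 568.6875
χ² = Σ (O − E)² / E
  malvidin-free: (2531 − 2464.3125)² / 2464.3125 = 1.8047
  malvidin-pigmented: (502 − 568.6875)² / 568.6875 = 7.8202
χ² = 1.8047 + 7.8202 = 9.6249 ≈ 9.625
Degrees of freedom = 2 − 1 = 1; critical value at α = 0.05 is 3.841.
Since 9.625 > 3.841, we reject the null hypothesis — the data do not fit the 13:3 ratio.

9.625; not consistent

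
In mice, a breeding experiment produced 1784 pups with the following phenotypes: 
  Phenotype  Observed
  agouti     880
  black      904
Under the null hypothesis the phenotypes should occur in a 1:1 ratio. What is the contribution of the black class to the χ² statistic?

0.161

Under the 1:1 hypothesis (Σ ratio = 2, N = 1784):
  agouti: 1784 × 1/2 = 892
  black: 1784 × 1/2 = 892
Contribution of black: (904 − 892)² / 892 = 0.1614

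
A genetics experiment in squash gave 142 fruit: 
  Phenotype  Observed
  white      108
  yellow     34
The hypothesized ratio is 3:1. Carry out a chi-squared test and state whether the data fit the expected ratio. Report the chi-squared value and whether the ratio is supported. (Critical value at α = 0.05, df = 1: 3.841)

0.085; consistent

Under the 3:1 hypothesis (Σ ratio = 4, N = 142):
  white: 142 × 3/4 = 106.5
  yellow: 142 × 1/4 = 35.5
χ² = Σ (O − E)² / E
  white: (108 − 106.5)² / 106.5 = 0.0211
  yellow: (34 − 35.5)² / 35.5 = 0.0634
χ² = 0.0211 + 0.0634 = 0.0845 ≈ 0.085
Degrees of freedom = 2 − 1 = 1; critical value at α = 0.05 is 3.841.
Since 0.085 < 3.841, we fail to reject the null hypothesis — the data are consistent with the 3:1 ratio.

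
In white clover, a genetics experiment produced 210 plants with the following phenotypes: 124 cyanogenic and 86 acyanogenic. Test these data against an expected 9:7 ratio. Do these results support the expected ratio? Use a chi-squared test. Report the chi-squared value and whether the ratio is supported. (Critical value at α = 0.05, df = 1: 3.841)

0.668; consistent

Total ratio parts = 16. Expected numbers out of 210:
  cyanogenic: 210 × 9/16 = 118.125
  acyanogenic: 210 × 7/16 = 91.875
χ² = Σ (O − E)² / E
  cyanogenic: (124 − 118.125)² / 118.125 = 0.2922
  acyanogenic: (86 − 91.875)² / 91.875 = 0.3757
χ² = 0.2922 + 0.3757 = 0.6679 ≈ 0.668
Degrees of freedom = 2 − 1 = 1; critical value at α = 0.05 is 3.841.
Since 0.668 < 3.841, we fail to reject the null hypothesis — the data are consistent with the 9:7 ratio.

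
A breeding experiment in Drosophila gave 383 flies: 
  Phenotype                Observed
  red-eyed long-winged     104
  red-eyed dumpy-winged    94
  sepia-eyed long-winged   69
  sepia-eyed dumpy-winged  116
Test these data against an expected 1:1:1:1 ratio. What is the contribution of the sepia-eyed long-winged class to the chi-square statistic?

7.473

Under the 1:1:1:1 hypothesis (Σ ratio = 4, N = 383):
  red-eyed long-winged: 383 × 1/4 = 95.75
  red-eyed dumpy-winged: 383 × 1/4 = 95.75
  sepia-eyed long-winged: 383 × 1/4 = 95.75
  sepia-eyed dumpy-winged: 383 × 1/4 = 95.75
Contribution of sepia-eyed long-winged: (69 − 95.75)² / 95.75 = 7.4732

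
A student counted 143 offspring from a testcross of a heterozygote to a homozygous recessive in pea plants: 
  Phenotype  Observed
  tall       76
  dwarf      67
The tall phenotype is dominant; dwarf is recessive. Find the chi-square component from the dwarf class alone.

0.283

A testcross of a heterozygote (Aa × aa) gives a 1:1 phenotypic ratio.
The 1:1 ratio has 2 parts, so with N = 143 the expected counts are:
  tall: 143 × 1/2 = 71.5
  dwarf: 143 × 1/2 = 71.5
Contribution of dwarf: (67 − 71.5)² / 71.5 = 0.2832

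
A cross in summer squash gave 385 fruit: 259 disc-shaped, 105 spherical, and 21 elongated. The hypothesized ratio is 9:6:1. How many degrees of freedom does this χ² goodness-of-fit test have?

2

A goodness-of-fit test with 3 phenotype classes has df = 3 − 1 = 2.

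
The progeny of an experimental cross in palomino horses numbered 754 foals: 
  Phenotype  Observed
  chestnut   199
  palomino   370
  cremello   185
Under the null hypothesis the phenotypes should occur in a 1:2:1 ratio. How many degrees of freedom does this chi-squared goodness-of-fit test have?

2

A goodness-of-fit test with 3 phenotype classes has df = 3 − 1 = 2.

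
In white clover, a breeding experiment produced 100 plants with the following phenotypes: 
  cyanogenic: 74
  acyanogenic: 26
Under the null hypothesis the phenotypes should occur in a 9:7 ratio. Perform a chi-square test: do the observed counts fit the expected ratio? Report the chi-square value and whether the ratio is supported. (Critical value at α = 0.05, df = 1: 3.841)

12.803; not consistent

Expected counts for N = 100 under a 9:7 ratio (total parts = 16):
  cyanogenic: 100 × 9/16 = 56.25
  acyanogenic: 100 × 7/16 = 43.75
χ² = Σ (O − E)² / E
  cyanogenic: (74 − 56.25)² / 56.25 = 5.6011
  acyanogenic: (26 − 43.75)² / 43.75 = 7.2014
χ² = 5.6011 + 7.2014 = 12.8025 ≈ 12.803
Degrees of freedom = 2 − 1 = 1; critical value at α = 0.05 is 3.841.
Since 12.803 > 3.841, we reject the null hypothesis — the data do not fit the 9:7 ratio.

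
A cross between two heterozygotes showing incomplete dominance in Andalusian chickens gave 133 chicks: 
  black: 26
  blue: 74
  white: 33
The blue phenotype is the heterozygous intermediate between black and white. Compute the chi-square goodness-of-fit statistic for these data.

2.429

With incomplete dominance, a heterozygote × heterozygote cross gives a 1:2:1 phenotypic ratio.
Expected counts for N = 133 under a 1:2:1 ratio (total parts = 4):
  black: 133 × 1/4 = 33.25
  blue: 133 × 2/4 = 66.5
  white: 133 × 1/4 = 33.25
χ² = Σ (O − E)² / E
  black: (26 − 33.25)² / 33.25 = 1.5808
  blue: (74 − 66.5)² / 66.5 = 0.8459
  white: (33 − 33.25)² / 33.25 = 0.0019
χ² = 1.5808 + 0.8459 + 0.0019 = 2.4286 ≈ 2.429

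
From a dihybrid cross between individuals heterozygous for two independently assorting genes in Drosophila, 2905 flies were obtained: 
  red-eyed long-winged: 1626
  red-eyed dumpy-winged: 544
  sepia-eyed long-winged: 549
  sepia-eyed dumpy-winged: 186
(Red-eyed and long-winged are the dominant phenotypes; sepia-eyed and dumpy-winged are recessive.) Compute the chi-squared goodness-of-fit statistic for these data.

A dihybrid F₂ with independent assortment and complete dominance at both loci gives a 9:3:3:1 phenotypic ratio.
Total ratio parts = 16. Expected numbers out of 2905:
  red-eyed long-winged: 2905 × 9/16 = 1634.0625
  red-eyed dumpy-winged: 2905 × 3/16 = 544.6875
  sepia-eyed long-winged: 2905 × 3/16 = 544.6875
  sepia-eyed dumpy-winged: 2905 × 1/16 = 181.5625
χ² = Σ (O − E)² / E
  red-eyed long-winged: (1626 − 1634.0625)² / 1634.0625 = 0.0398
  red-eyed dumpy-winged: (544 − 544.6875)² / 544.6875 = 0.0009
  sepia-eyed long-winged: (549 − 544.6875)² / 544.6875 = 0.0341
  sepia-eyed dumpy-winged: (186 − 181.5625)² / 181.5625 = 0.1085
χ² = 0.0398 + 0.0009 + 0.0341 + 0.1085 = 0.1833 ≈ 0.183

0.183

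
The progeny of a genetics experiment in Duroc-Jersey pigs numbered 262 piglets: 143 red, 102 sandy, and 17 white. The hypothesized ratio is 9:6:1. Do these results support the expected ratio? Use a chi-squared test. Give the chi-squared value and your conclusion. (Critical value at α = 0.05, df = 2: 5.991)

0.297; consistent

Total ratio parts = 16. Expected numbers out of 262:
  red: 262 × 9/16 = 147.375
  sandy: 262 × 6/16 = 98.25
  white: 262 × 1/16 = 16.375
χ² = Σ (O − E)² / E
  red: (143 − 147.375)² / 147.375 = 0.1299
  sandy: (102 − 98.25)² / 98.25 = 0.1431
  white: (17 − 16.375)² / 16.375 = 0.0239
χ² = 0.1299 + 0.1431 + 0.0239 = 0.2969 ≈ 0.297
Degrees of freedom = 3 − 1 = 2; critical value at α = 0.05 is 5.991.
Since 0.297 < 5.991, we fail to reject the null hypothesis — the data are consistent with the 9:6:1 ratio.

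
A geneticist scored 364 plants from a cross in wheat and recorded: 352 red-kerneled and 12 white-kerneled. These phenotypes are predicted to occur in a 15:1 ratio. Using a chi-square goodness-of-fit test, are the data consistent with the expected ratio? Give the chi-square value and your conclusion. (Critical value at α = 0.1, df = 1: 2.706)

Expected counts for N = 364 under a 15:1 ratio (total parts = 16):
  red-kerneled: 364 × 15/16 = 341.25
  white-kerneled: 364 × 1/16 = 22.75
χ² = Σ (O − E)² / E
  red-kerneled: (352 − 341.25)² / 341.25 = 0.3386
  white-kerneled: (12 − 22.75)² / 22.75 = 5.0797
χ² = 0.3386 + 5.0797 = 5.4183 ≈ 5.418
Degrees of freedom = 2 − 1 = 1; critical value at α = 0.1 is 2.706.
Since 5.418 > 2.706, we reject the null hypothesis — the data do not fit the 15:1 ratio.

5.418; not consistent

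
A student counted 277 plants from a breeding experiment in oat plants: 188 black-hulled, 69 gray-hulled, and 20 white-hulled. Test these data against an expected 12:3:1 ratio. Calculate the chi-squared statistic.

7.900

Expected counts for N = 277 under a 12:3:1 ratio (total parts = 16):
  black-hulled: 277 × 12/16 = 207.75
  gray-hulled: 277 × 3/16 = 51.9375
  white-hulled: 277 × 1/16 = 17.3125
χ² = Σ (O − E)² / E
  black-hulled: (188 − 207.75)² / 207.75 = 1.8776
  gray-hulled: (69 − 51.9375)² / 51.9375 = 5.6054
  white-hulled: (20 − 17.3125)² / 17.3125 = 0.4172
χ² = 1.8776 + 5.6054 + 0.4172 = 7.9002 ≈ 7.900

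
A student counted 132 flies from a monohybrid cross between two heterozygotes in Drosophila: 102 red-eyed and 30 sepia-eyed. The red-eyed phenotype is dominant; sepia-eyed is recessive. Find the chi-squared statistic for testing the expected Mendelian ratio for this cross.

For a monohybrid cross between heterozygotes with complete dominance, the expected phenotypic ratio is 3:1.
Under the 3:1 hypothesis (Σ ratio = 4, N = 132):
  red-eyed: 132 × 3/4 = 99
  sepia-eyed: 132 × 1/4 = 33
χ² = Σ (O − E)² / E
  red-eyed: (102 − 99)² / 99 = 0.0909
  sepia-eyed: (30 − 33)² / 33 = 0.2727
χ² = 0.0909 + 0.2727 = 0.3636 ≈ 0.364

0.364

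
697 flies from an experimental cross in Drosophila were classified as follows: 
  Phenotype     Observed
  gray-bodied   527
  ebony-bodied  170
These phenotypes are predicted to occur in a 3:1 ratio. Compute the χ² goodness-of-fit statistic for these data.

The 3:1 ratio has 4 parts, so with N = 697 the expected counts are:
  gray-bodied: 697 × 3/4 = 522.75
  ebony-bodied: 697 × 1/4 = 174.25
χ² = Σ (O − E)² / E
  gray-bodied: (527 − 522.75)² / 522.75 = 0.0346
  ebony-bodied: (170 − 174.25)² / 174.25 = 0.1037
χ² = 0.0346 + 0.1037 = 0.1383 ≈ 0.138

0.138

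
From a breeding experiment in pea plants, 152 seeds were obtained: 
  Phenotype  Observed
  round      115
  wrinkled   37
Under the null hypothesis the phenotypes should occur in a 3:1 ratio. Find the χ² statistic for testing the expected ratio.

0.035

Total ratio parts = 4. Expected numbers out of 152:
  round: 152 × 3/4 = 114
  wrinkled: 152 × 1/4 = 38
χ² = Σ (O − E)² / E
  round: (115 − 114)² / 114 = 0.0088
  wrinkled: (37 − 38)² / 38 = 0.0263
χ² = 0.0088 + 0.0263 = 0.0351 ≈ 0.035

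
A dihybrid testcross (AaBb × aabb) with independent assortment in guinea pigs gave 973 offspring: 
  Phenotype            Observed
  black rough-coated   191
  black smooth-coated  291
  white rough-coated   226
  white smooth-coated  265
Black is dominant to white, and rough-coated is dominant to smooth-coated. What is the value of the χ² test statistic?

23.765

A dihybrid testcross with independent assortment gives a 1:1:1:1 ratio.
Under the 1:1:1:1 hypothesis (Σ ratio = 4, N = 973):
  black rough-coated: 973 × 1/4 = 243.25
  black smooth-coated: 973 × 1/4 = 243.25
  white rough-coated: 973 × 1/4 = 243.25
  white smooth-coated: 973 × 1/4 = 243.25
χ² = Σ (O − E)² / E
  black rough-coated: (191 − 243.25)² / 243.25 = 11.2233
  black smooth-coated: (291 − 243.25)² / 243.25 = 9.3733
  white rough-coated: (226 − 243.25)² / 243.25 = 1.2233
  white smooth-coated: (265 − 243.25)² / 243.25 = 1.9448
χ² = 11.2233 + 9.3733 + 1.2233 + 1.9448 = 23.7647 ≈ 23.765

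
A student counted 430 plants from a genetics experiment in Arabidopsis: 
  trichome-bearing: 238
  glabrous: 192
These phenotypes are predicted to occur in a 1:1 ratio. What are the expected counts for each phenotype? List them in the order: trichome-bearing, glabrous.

215, 215

Expected counts for N = 430 under a 1:1 ratio (total parts = 2):
  trichome-bearing: 430 × 1/2 = 215
  glabrous: 430 × 1/2 = 215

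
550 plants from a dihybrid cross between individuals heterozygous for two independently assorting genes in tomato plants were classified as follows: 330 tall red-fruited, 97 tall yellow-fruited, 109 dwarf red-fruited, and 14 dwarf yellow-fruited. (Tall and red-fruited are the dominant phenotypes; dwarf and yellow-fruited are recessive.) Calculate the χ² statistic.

14.150

A dihybrid F₂ with independent assortment and complete dominance at both loci gives a 9:3:3:1 phenotypic ratio.
Under the 9:3:3:1 hypothesis (Σ ratio = 16, N = 550):
  tall red-fruited: 550 × 9/16 = 309.375
  tall yellow-fruited: 550 × 3/16 = 103.125
  dwarf red-fruited: 550 × 3/16 = 103.125
  dwarf yellow-fruited: 550 × 1/16 = 34.375
χ² = Σ (O − E)² / E
  tall red-fruited: (330 − 309.375)² / 309.375 = 1.3750
  tall yellow-fruited: (97 − 103.125)² / 103.125 = 0.3638
  dwarf red-fruited: (109 − 103.125)² / 103.125 = 0.3347
  dwarf yellow-fruited: (14 − 34.375)² / 34.375 = 12.0768
χ² = 1.3750 + 0.3638 + 0.3347 + 12.0768 = 14.1503 ≈ 14.150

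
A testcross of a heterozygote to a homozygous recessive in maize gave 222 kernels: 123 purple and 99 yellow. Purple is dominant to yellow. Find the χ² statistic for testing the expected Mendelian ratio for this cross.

2.595

A testcross of a heterozygote (Aa × aa) gives a 1:1 phenotypic ratio.
Under the 1:1 hypothesis (Σ ratio = 2, N = 222):
  purple: 222 × 1/2 = 111
  yellow: 222 × 1/2 = 111
χ² = Σ (O − E)² / E
  purple: (123 − 111)² / 111 = 1.2973
  yellow: (99 − 111)² / 111 = 1.2973
χ² = 1.2973 + 1.2973 = 2.5946 ≈ 2.595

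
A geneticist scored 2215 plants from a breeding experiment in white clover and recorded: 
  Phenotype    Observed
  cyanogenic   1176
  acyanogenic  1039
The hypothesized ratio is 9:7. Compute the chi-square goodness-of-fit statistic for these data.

8.973

Total ratio parts = 16. Expected numbers out of 2215:
  cyanogenic: 2215 × 9/16 = 1245.9375
  acyanogenic: 2215 × 7/16 = 969.0625
χ² = Σ (O − E)² / E
  cyanogenic: (1176 − 1245.9375)² / 1245.9375 = 3.9258
  acyanogenic: (1039 − 969.0625)² / 969.0625 = 5.0474
χ² = 3.9258 + 5.0474 = 8.9732 ≈ 8.973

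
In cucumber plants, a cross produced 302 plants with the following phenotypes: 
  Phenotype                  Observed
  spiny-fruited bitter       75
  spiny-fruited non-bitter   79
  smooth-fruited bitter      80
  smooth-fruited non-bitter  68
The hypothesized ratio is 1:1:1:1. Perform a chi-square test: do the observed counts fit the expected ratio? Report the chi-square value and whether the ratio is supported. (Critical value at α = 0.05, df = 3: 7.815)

1.179; consistent

The 1:1:1:1 ratio has 4 parts, so with N = 302 the expected counts are:
  spiny-fruited bitter: 302 × 1/4 = 75.5
  spiny-fruited non-bitter: 302 × 1/4 = 75.5
  smooth-fruited bitter: 302 × 1/4 = 75.5
  smooth-fruited non-bitter: 302 × 1/4 = 75.5
χ² = Σ (O − E)² / E
  spiny-fruited bitter: (75 − 75.5)² / 75.5 = 0.0033
  spiny-fruited non-bitter: (79 − 75.5)² / 75.5 = 0.1623
  smooth-fruited bitter: (80 − 75.5)² / 75.5 = 0.2682
  smooth-fruited non-bitter: (68 − 75.5)² / 75.5 = 0.7450
χ² = 0.0033 + 0.1623 + 0.2682 + 0.7450 = 1.1788 ≈ 1.179
Degrees of freedom = 4 − 1 = 3; critical value at α = 0.05 is 7.815.
Since 1.179 < 7.815, we fail to reject the null hypothesis — the data are consistent with the 1:1:1:1 ratio.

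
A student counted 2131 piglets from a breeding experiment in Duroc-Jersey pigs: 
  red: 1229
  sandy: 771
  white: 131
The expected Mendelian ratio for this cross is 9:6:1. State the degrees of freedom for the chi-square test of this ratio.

A goodness-of-fit test with 3 phenotype classes has df = 3 − 1 = 2.

2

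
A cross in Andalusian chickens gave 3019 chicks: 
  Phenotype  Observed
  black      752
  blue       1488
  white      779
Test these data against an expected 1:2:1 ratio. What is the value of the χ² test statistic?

1.095

Expected counts for N = 3019 under a 1:2:1 ratio (total parts = 4):
  black: 3019 × 1/4 = 754.75
  blue: 3019 × 2/4 = 1509.5
  white: 3019 × 1/4 = 754.75
χ² = Σ (O − E)² / E
  black: (752 − 754.75)² / 754.75 = 0.0100
  blue: (1488 − 1509.5)² / 1509.5 = 0.3062
  white: (779 − 754.75)² / 754.75 = 0.7791
χ² = 0.0100 + 0.3062 + 0.7791 = 1.0953 ≈ 1.095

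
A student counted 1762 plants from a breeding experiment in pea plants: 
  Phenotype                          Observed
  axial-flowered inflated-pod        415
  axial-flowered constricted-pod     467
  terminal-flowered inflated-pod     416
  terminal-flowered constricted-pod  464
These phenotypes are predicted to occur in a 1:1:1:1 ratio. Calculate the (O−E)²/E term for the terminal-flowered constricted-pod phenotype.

1.254

Under the 1:1:1:1 hypothesis (Σ ratio = 4, N = 1762):
  axial-flowered inflated-pod: 1762 × 1/4 = 440.5
  axial-flowered constricted-pod: 1762 × 1/4 = 440.5
  terminal-flowered inflated-pod: 1762 × 1/4 = 440.5
  terminal-flowered constricted-pod: 1762 × 1/4 = 440.5
Contribution of terminal-flowered constricted-pod: (464 − 440.5)² / 440.5 = 1.2537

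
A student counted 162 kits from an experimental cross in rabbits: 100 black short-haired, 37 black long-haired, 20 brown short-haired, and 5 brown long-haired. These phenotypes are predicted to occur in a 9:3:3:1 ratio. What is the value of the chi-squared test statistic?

Under the 9:3:3:1 hypothesis (Σ ratio = 16, N = 162):
  black short-haired: 162 × 9/16 = 91.125
  black long-haired: 162 × 3/16 = 30.375
  brown short-haired: 162 × 3/16 = 30.375
  brown long-haired: 162 × 1/16 = 10.125
χ² = Σ (O − E)² / E
  black short-haired: (100 − 91.125)² / 91.125 = 0.8644
  black long-haired: (37 − 30.375)² / 30.375 = 1.4450
  brown short-haired: (20 − 30.375)² / 30.375 = 3.5437
  brown long-haired: (5 − 10.125)² / 10.125 = 2.5941
χ² = 0.8644 + 1.4450 + 3.5437 + 2.5941 = 8.4472 ≈ 8.447

8.447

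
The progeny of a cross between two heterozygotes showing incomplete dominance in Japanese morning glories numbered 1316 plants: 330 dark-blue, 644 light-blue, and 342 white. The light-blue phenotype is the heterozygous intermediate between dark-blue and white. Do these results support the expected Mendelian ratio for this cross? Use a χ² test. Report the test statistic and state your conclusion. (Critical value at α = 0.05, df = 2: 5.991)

With incomplete dominance, a heterozygote × heterozygote cross gives a 1:2:1 phenotypic ratio.
Total ratio parts = 4. Expected numbers out of 1316:
  dark-blue: 1316 × 1/4 = 329
  light-blue: 1316 × 2/4 = 658
  white: 1316 × 1/4 = 329
χ² = Σ (O − E)² / E
  dark-blue: (330 − 329)² / 329 = 0.0030
  light-blue: (644 − 658)² / 658 = 0.2979
  white: (342 − 329)² / 329 = 0.5137
χ² = 0.0030 + 0.2979 + 0.5137 = 0.8146 ≈ 0.815
Degrees of freedom = 3 − 1 = 2; critical value at α = 0.05 is 5.991.
Since 0.815 < 5.991, we fail to reject the null hypothesis — the data are consistent with the 1:2:1 ratio.

0.815; consistent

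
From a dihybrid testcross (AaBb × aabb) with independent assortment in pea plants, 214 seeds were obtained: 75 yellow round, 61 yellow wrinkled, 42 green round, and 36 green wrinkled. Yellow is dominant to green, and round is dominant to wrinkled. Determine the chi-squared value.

17.888

A dihybrid testcross with independent assortment gives a 1:1:1:1 ratio.
Under the 1:1:1:1 hypothesis (Σ ratio = 4, N = 214):
  yellow round: 214 × 1/4 = 53.5
  yellow wrinkled: 214 × 1/4 = 53.5
  green round: 214 × 1/4 = 53.5
  green wrinkled: 214 × 1/4 = 53.5
χ² = Σ (O − E)² / E
  yellow round: (75 − 53.5)² / 53.5 = 8.6402
  yellow wrinkled: (61 − 53.5)² / 53.5 = 1.0514
  green round: (42 − 53.5)² / 53.5 = 2.4720
  green wrinkled: (36 − 53.5)² / 53.5 = 5.7243
χ² = 8.6402 + 1.0514 + 2.4720 + 5.7243 = 17.8879 ≈ 17.888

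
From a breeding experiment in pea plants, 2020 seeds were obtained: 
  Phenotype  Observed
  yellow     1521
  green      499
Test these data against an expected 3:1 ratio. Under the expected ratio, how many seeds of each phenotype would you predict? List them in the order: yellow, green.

Expected counts for N = 2020 under a 3:1 ratio (total parts = 4):
  yellow: 2020 × 3/4 = 1515
  green: 2020 × 1/4 = 505

1515, 505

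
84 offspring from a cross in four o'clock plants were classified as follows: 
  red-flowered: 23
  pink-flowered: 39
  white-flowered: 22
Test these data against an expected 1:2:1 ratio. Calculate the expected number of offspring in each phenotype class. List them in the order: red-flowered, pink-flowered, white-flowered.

21, 42, 21

Under the 1:2:1 hypothesis (Σ ratio = 4, N = 84):
  red-flowered: 84 × 1/4 = 21
  pink-flowered: 84 × 2/4 = 42
  white-flowered: 84 × 1/4 = 21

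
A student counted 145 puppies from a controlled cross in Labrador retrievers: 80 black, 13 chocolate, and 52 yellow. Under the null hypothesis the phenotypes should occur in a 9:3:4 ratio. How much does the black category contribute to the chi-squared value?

Total ratio parts = 16. Expected numbers out of 145:
  black: 145 × 9/16 = 81.5625
  chocolate: 145 × 3/16 = 27.1875
  yellow: 145 × 4/16 = 36.25
Contribution of black: (80 − 81.5625)² / 81.5625 = 0.0299

0.030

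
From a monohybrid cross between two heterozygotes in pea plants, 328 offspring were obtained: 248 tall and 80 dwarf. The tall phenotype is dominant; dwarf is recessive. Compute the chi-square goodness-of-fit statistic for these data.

For a monohybrid cross between heterozygotes with complete dominance, the expected phenotypic ratio is 3:1.
Total ratio parts = 4. Expected numbers out of 328:
  tall: 328 × 3/4 = 246
  dwarf: 328 × 1/4 = 82
χ² = Σ (O − E)² / E
  tall: (248 − 246)² / 246 = 0.0163
  dwarf: (80 − 82)² / 82 = 0.0488
χ² = 0.0163 + 0.0488 = 0.0651 ≈ 0.065

0.065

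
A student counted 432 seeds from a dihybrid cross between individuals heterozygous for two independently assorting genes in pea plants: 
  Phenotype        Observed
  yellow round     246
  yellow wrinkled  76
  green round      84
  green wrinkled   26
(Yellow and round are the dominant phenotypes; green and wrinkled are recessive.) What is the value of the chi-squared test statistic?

A dihybrid F₂ with independent assortment and complete dominance at both loci gives a 9:3:3:1 phenotypic ratio.
Under the 9:3:3:1 hypothesis (Σ ratio = 16, N = 432):
  yellow round: 432 × 9/16 = 243
  yellow wrinkled: 432 × 3/16 = 81
  green round: 432 × 3/16 = 81
  green wrinkled: 432 × 1/16 = 27
χ² = Σ (O − E)² / E
  yellow round: (246 − 243)² / 243 = 0.0370
  yellow wrinkled: (76 − 81)² / 81 = 0.3086
  green round: (84 − 81)² / 81 = 0.1111
  green wrinkled: (26 − 27)² / 27 = 0.0370
χ² = 0.0370 + 0.3086 + 0.1111 + 0.0370 = 0.4937 ≈ 0.494

0.494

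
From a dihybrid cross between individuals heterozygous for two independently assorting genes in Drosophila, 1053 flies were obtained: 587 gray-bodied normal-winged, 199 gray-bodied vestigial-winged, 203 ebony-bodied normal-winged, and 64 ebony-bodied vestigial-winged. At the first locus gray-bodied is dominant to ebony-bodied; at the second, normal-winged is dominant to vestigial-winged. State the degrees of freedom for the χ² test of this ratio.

A dihybrid F₂ with independent assortment and complete dominance at both loci gives a 9:3:3:1 phenotypic ratio.
A goodness-of-fit test with 4 phenotype classes has df = 4 − 1 = 3.

3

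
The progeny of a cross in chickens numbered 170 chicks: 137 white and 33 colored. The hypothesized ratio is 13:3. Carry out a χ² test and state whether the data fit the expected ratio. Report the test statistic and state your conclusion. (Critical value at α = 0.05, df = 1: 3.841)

0.049; consistent

Total ratio parts = 16. Expected numbers out of 170:
  white: 170 × 13/16 = 138.125
  colored: 170 × 3/16 = 31.875
χ² = Σ (O − E)² / E
  white: (137 − 138.125)² / 138.125 = 0.0092
  colored: (33 − 31.875)² / 31.875 = 0.0397
χ² = 0.0092 + 0.0397 = 0.0489 ≈ 0.049
Degrees of freedom = 2 − 1 = 1; critical value at α = 0.05 is 3.841.
Since 0.049 < 3.841, we fail to reject the null hypothesis — the data are consistent with the 13:3 ratio.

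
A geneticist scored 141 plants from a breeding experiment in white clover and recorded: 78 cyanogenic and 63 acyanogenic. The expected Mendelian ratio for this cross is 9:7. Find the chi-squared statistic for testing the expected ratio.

0.050

Total ratio parts = 16. Expected numbers out of 141:
  cyanogenic: 141 × 9/16 = 79.3125
  acyanogenic: 141 × 7/16 = 61.6875
χ² = Σ (O − E)² / E
  cyanogenic: (78 − 79.3125)² / 79.3125 = 0.0217
  acyanogenic: (63 − 61.6875)² / 61.6875 = 0.0279
χ² = 0.0217 + 0.0279 = 0.0496 ≈ 0.050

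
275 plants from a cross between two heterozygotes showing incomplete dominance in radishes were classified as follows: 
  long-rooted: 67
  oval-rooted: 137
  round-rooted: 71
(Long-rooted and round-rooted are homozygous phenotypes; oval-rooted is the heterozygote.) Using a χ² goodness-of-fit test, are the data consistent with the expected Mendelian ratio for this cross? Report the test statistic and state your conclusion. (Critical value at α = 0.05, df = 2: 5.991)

0.120; consistent

With incomplete dominance, a heterozygote × heterozygote cross gives a 1:2:1 phenotypic ratio.
The 1:2:1 ratio has 4 parts, so with N = 275 the expected counts are:
  long-rooted: 275 × 1/4 = 68.75
  oval-rooted: 275 × 2/4 = 137.5
  round-rooted: 275 × 1/4 = 68.75
χ² = Σ (O − E)² / E
  long-rooted: (67 − 68.75)² / 68.75 = 0.0445
  oval-rooted: (137 − 137.5)² / 137.5 = 0.0018
  round-rooted: (71 − 68.75)² / 68.75 = 0.0736
χ² = 0.0445 + 0.0018 + 0.0736 = 0.1199 ≈ 0.120
Degrees of freedom = 3 − 1 = 2; critical value at α = 0.05 is 5.991.
Since 0.120 < 5.991, we fail to reject the null hypothesis — the data are consistent with the 1:2:1 ratio.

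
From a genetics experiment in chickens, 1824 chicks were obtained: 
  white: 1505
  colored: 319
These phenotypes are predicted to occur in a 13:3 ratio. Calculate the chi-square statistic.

The 13:3 ratio has 16 parts, so with N = 1824 the expected counts are:
  white: 1824 × 13/16 = 1482
  colored: 1824 × 3/16 = 342
χ² = Σ (O − E)² / E
  white: (1505 − 1482)² / 1482 = 0.3570
  colored: (319 − 342)² / 342 = 1.5468
χ² = 0.3570 + 1.5468 = 1.9038 ≈ 1.904

1.904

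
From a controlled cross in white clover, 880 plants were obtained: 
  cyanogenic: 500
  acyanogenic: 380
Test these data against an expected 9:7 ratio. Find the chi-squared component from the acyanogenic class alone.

Total ratio parts = 16. Expected numbers out of 880:
  cyanogenic: 880 × 9/16 = 495
  acyanogenic: 880 × 7/16 = 385
Contribution of acyanogenic: (380 − 385)² / 385 = 0.0649

0.065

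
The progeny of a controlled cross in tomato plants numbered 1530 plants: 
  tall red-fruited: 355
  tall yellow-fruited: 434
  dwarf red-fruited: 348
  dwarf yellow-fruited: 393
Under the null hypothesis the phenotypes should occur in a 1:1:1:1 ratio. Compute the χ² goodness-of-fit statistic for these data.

The 1:1:1:1 ratio has 4 parts, so with N = 1530 the expected counts are:
  tall red-fruited: 1530 × 1/4 = 382.5
  tall yellow-fruited: 1530 × 1/4 = 382.5
  dwarf red-fruited: 1530 × 1/4 = 382.5
  dwarf yellow-fruited: 1530 × 1/4 = 382.5
χ² = Σ (O − E)² / E
  tall red-fruited: (355 − 382.5)² / 382.5 = 1.9771
  tall yellow-fruited: (434 − 382.5)² / 382.5 = 6.9340
  dwarf red-fruited: (348 − 382.5)² / 382.5 = 3.1118
  dwarf yellow-fruited: (393 − 382.5)² / 382.5 = 0.2882
χ² = 1.9771 + 6.9340 + 3.1118 + 0.2882 = 12.3111 ≈ 12.311

12.311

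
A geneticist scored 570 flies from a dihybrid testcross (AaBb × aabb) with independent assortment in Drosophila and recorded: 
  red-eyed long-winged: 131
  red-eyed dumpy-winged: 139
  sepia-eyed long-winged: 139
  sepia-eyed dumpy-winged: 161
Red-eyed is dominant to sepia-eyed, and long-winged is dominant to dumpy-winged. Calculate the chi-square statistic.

A dihybrid testcross with independent assortment gives a 1:1:1:1 ratio.
Expected counts for N = 570 under a 1:1:1:1 ratio (total parts = 4):
  red-eyed long-winged: 570 × 1/4 = 142.5
  red-eyed dumpy-winged: 570 × 1/4 = 142.5
  sepia-eyed long-winged: 570 × 1/4 = 142.5
  sepia-eyed dumpy-winged: 570 × 1/4 = 142.5
χ² = Σ (O − E)² / E
  red-eyed long-winged: (131 − 142.5)² / 142.5 = 0.9281
  red-eyed dumpy-winged: (139 − 142.5)² / 142.5 = 0.0860
  sepia-eyed long-winged: (139 − 142.5)² / 142.5 = 0.0860
  sepia-eyed dumpy-winged: (161 − 142.5)² / 142.5 = 2.4018
χ² = 0.9281 + 0.0860 + 0.0860 + 2.4018 = 3.5019 ≈ 3.502

3.502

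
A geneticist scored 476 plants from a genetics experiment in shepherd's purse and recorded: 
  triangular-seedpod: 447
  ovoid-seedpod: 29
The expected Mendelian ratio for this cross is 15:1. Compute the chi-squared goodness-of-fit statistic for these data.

Expected counts for N = 476 under a 15:1 ratio (total parts = 16):
  triangular-seedpod: 476 × 15/16 = 446.25
  ovoid-seedpod: 476 × 1/16 = 29.75
χ² = Σ (O − E)² / E
  triangular-seedpod: (447 − 446.25)² / 446.25 = 0.0013
  ovoid-seedpod: (29 − 29.75)² / 29.75 = 0.0189
χ² = 0.0013 + 0.0189 = 0.0202 ≈ 0.020

0.020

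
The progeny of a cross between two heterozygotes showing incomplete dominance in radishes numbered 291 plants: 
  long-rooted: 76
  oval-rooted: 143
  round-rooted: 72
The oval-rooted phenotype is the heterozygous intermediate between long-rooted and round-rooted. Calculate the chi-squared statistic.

With incomplete dominance, a heterozygote × heterozygote cross gives a 1:2:1 phenotypic ratio.
Under the 1:2:1 hypothesis (Σ ratio = 4, N = 291):
  long-rooted: 291 × 1/4 = 72.75
  oval-rooted: 291 × 2/4 = 145.5
  round-rooted: 291 × 1/4 = 72.75
χ² = Σ (O − E)² / E
  long-rooted: (76 − 72.75)² / 72.75 = 0.1452
  oval-rooted: (143 − 145.5)² / 145.5 = 0.0430
  round-rooted: (72 − 72.75)² / 72.75 = 0.0077
χ² = 0.1452 + 0.0430 + 0.0077 = 0.1959 ≈ 0.196

0.196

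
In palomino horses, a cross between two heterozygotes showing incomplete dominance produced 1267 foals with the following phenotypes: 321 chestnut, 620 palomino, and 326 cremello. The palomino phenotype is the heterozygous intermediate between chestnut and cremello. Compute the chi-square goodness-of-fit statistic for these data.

With incomplete dominance, a heterozygote × heterozygote cross gives a 1:2:1 phenotypic ratio.
The 1:2:1 ratio has 4 parts, so with N = 1267 the expected counts are:
  chestnut: 1267 × 1/4 = 316.75
  palomino: 1267 × 2/4 = 633.5
  cremello: 1267 × 1/4 = 316.75
χ² = Σ (O − E)² / E
  chestnut: (321 − 316.75)² / 316.75 = 0.0570
  palomino: (620 − 633.5)² / 633.5 = 0.2877
  cremello: (326 − 316.75)² / 316.75 = 0.2701
χ² = 0.0570 + 0.2877 + 0.2701 = 0.6148 ≈ 0.615

0.615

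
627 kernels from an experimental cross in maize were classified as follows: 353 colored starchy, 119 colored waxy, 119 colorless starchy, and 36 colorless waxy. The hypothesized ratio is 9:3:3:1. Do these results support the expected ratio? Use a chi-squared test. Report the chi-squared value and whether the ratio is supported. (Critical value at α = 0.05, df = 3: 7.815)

Under the 9:3:3:1 hypothesis (Σ ratio = 16, N = 627):
  colored starchy: 627 × 9/16 = 352.6875
  colored waxy: 627 × 3/16 = 117.5625
  colorless starchy: 627 × 3/16 = 117.5625
  colorless waxy: 627 × 1/16 = 39.1875
χ² = Σ (O − E)² / E
  colored starchy: (353 − 352.6875)² / 352.6875 = 0.0003
  colored waxy: (119 − 117.5625)² / 117.5625 = 0.0176
  colorless starchy: (119 − 117.5625)² / 117.5625 = 0.0176
  colorless waxy: (36 − 39.1875)² / 39.1875 = 0.2593
χ² = 0.0003 + 0.0176 + 0.0176 + 0.2593 = 0.2948 ≈ 0.295
Degrees of freedom = 4 − 1 = 3; critical value at α = 0.05 is 7.815.
Since 0.295 < 7.815, we fail to reject the null hypothesis — the data are consistent with the 9:3:3:1 ratio.

0.295; consistent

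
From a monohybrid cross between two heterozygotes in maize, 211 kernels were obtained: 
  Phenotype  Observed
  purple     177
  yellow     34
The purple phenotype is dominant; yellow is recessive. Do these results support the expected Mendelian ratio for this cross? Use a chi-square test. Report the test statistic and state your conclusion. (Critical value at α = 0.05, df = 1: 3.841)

For a monohybrid cross between heterozygotes with complete dominance, the expected phenotypic ratio is 3:1.
Expected counts for N = 211 under a 3:1 ratio (total parts = 4):
  purple: 211 × 3/4 = 158.25
  yellow: 211 × 1/4 = 52.75
χ² = Σ (O − E)² / E
  purple: (177 − 158.25)² / 158.25 = 2.2216
  yellow: (34 − 52.75)² / 52.75 = 6.6647
χ² = 2.2216 + 6.6647 = 8.8863 ≈ 8.886
Degrees of freedom = 2 − 1 = 1; critical value at α = 0.05 is 3.841.
Since 8.886 > 3.841, we reject the null hypothesis — the data do not fit the 3:1 ratio.

8.886; not consistent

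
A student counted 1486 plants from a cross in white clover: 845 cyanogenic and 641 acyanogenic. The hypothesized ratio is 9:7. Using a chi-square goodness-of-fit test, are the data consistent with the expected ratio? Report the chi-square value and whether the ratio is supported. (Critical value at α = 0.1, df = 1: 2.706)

Total ratio parts = 16. Expected numbers out of 1486:
  cyanogenic: 1486 × 9/16 = 835.875
  acyanogenic: 1486 × 7/16 = 650.125
χ² = Σ (O − E)² / E
  cyanogenic: (845 − 835.875)² / 835.875 = 0.0996
  acyanogenic: (641 − 650.125)² / 650.125 = 0.1281
χ² = 0.0996 + 0.1281 = 0.2277 ≈ 0.228
Degrees of freedom = 2 − 1 = 1; critical value at α = 0.1 is 2.706.
Since 0.228 < 2.706, we fail to reject the null hypothesis — the data are consistent with the 9:7 ratio.

0.228; consistent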